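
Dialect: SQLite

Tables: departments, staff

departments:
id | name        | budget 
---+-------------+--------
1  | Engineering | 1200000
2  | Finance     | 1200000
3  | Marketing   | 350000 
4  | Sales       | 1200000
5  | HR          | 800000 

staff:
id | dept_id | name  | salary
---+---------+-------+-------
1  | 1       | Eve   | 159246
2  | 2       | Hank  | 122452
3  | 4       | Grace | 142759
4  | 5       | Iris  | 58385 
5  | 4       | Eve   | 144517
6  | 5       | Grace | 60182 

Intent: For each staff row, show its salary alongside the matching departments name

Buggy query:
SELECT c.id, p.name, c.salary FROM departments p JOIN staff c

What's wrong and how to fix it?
Bug: JOIN with no ON clause produces a cartesian product; every staff row pairs with every departments row

Fix: Add ON c.dept_id = p.id to the JOIN

Corrected query:
SELECT c.id, p.name, c.salary FROM departments p JOIN staff c ON c.dept_id = p.id

Result:
id | name        | salary
---+-------------+-------
1  | Engineering | 159246
2  | Finance     | 122452
3  | Sales       | 142759
4  | HR          | 58385 
5  | Sales       | 144517
6  | HR          | 60182 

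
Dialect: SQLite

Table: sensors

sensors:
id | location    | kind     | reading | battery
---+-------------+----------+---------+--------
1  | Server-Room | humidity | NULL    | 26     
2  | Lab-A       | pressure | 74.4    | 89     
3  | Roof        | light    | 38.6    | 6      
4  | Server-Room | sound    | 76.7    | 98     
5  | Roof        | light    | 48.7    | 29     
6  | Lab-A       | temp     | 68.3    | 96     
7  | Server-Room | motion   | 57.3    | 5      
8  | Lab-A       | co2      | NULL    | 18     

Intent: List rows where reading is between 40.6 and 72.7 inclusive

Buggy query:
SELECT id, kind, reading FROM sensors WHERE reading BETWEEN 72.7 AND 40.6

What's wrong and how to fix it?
Bug: BETWEEN expects the lower bound first; with 72.7 AND 40.6 the range is empty

Fix: Write BETWEEN 40.6 AND 72.7

Corrected query:
SELECT id, kind, reading FROM sensors WHERE reading BETWEEN 40.6 AND 72.7

Result:
id | kind   | reading
---+--------+--------
5  | light  | 48.7   
6  | temp   | 68.3   
7  | motion | 57.3   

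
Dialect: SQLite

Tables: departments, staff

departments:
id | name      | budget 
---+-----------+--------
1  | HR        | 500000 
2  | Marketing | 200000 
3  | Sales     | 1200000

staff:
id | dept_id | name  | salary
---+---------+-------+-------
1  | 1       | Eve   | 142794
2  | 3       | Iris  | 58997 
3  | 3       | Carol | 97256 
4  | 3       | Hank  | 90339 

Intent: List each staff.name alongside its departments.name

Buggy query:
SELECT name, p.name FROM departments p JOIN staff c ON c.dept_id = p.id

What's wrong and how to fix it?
Bug: Both tables have a 'name' column; the unqualified reference is ambiguous

Fix: Qualify the column with its table alias (c.name)

Corrected query:
SELECT c.name, p.name FROM departments p JOIN staff c ON c.dept_id = p.id

Result:
name  | name 
------+------
Eve   | HR   
Iris  | Sales
Carol | Sales
Hank  | Sales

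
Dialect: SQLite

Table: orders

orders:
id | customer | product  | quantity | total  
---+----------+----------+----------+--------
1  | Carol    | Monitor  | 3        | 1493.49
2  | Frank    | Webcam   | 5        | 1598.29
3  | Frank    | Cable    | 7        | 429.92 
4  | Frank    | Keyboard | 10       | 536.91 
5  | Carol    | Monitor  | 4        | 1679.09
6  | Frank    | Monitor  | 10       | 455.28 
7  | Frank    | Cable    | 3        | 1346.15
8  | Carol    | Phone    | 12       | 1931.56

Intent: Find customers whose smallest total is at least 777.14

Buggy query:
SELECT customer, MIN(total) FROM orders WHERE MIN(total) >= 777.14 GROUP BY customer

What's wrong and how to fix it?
Bug: MIN() in WHERE is a misuse of aggregate

Fix: Use HAVING for the per-group MIN condition

Corrected query:
SELECT customer, MIN(total) FROM orders GROUP BY customer HAVING MIN(total) >= 777.14

Result:
customer | MIN(total)
---------+-----------
Carol    | 1493.49   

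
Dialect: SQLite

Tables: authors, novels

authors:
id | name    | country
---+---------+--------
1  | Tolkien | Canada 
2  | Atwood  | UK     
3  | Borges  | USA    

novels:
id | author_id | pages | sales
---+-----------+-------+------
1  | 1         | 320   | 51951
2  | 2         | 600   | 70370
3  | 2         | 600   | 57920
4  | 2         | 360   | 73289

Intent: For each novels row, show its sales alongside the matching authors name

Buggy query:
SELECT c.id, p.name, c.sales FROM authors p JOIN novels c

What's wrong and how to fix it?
Bug: Missing join condition: each novels row is matched to all authors rows instead of just its own

Fix: Specify the join condition linking the foreign key to the parent id

Corrected query:
SELECT c.id, p.name, c.sales FROM authors p JOIN novels c ON c.author_id = p.id

Result:
id | name    | sales
---+---------+------
1  | Tolkien | 51951
2  | Atwood  | 70370
3  | Atwood  | 57920
4  | Atwood  | 73289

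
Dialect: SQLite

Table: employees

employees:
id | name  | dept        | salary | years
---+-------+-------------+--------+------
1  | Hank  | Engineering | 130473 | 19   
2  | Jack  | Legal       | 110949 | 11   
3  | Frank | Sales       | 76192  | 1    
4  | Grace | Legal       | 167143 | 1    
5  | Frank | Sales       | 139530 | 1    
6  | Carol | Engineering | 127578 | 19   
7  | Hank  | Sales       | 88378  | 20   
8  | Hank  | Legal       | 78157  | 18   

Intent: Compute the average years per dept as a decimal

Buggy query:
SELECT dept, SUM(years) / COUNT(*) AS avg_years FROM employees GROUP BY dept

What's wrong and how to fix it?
Bug: SUM(years) and COUNT(*) are both integers; the division truncates the fractional part

Fix: Cast one side to REAL so the division keeps the fractional part

Corrected query:
SELECT dept, SUM(years) * 1.0 / COUNT(*) AS avg_years FROM employees GROUP BY dept

Result:
dept        | avg_years
------------+----------
Engineering | 19       
Legal       | 10       
Sales       | 7.333333 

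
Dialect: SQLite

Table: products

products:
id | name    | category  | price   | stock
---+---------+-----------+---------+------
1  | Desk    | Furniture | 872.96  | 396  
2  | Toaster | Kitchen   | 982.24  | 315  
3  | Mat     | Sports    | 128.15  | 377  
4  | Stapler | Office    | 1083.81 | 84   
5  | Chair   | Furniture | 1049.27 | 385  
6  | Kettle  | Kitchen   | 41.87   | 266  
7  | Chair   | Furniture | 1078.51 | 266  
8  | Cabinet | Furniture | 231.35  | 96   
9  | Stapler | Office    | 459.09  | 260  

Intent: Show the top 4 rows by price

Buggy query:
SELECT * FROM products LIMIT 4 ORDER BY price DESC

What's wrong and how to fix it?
Bug: ORDER BY cannot follow LIMIT; LIMIT is the final clause

Fix: Swap the clauses: ORDER BY first, then LIMIT

Corrected query:
SELECT * FROM products ORDER BY price DESC LIMIT 4

Result:
id | name    | category  | price   | stock
---+---------+-----------+---------+------
4  | Stapler | Office    | 1083.81 | 84   
7  | Chair   | Furniture | 1078.51 | 266  
5  | Chair   | Furniture | 1049.27 | 385  
2  | Toaster | Kitchen   | 982.24  | 315  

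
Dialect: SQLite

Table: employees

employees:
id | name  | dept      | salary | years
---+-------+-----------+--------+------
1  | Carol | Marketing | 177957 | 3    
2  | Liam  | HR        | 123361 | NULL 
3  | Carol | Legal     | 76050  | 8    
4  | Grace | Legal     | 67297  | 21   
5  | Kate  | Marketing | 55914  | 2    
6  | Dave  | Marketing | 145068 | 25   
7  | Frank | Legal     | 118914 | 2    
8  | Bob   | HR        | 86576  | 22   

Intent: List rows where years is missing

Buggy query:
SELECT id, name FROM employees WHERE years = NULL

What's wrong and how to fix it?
Bug: '= NULL' is always unknown in SQL three-valued logic, so no rows match

Fix: Replace '= NULL' with 'IS NULL'

Corrected query:
SELECT id, name FROM employees WHERE years IS NULL

Result:
id | name
---+-----
2  | Liam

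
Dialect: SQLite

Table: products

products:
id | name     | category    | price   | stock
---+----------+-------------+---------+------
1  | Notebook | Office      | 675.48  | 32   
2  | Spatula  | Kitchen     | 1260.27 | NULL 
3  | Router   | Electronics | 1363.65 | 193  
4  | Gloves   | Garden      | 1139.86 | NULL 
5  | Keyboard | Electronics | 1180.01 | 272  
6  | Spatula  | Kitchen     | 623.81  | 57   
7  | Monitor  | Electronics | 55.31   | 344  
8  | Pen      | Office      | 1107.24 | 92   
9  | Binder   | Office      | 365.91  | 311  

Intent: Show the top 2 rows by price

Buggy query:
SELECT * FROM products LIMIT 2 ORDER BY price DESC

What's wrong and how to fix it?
Bug: ORDER BY cannot follow LIMIT; LIMIT is the final clause

Fix: Swap the clauses: ORDER BY first, then LIMIT

Corrected query:
SELECT * FROM products ORDER BY price DESC LIMIT 2

Result:
id | name    | category    | price   | stock
---+---------+-------------+---------+------
3  | Router  | Electronics | 1363.65 | 193  
2  | Spatula | Kitchen     | 1260.27 | NULL 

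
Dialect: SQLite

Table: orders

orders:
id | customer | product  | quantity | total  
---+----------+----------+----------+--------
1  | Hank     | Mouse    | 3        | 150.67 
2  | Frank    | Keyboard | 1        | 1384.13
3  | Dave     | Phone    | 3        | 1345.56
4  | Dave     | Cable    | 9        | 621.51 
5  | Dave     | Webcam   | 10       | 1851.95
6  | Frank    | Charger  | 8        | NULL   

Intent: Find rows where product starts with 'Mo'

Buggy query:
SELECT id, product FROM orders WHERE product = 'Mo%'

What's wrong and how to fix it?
Bug: '=' compares the literal string including the % character; pattern matching needs LIKE

Fix: Replace '=' with LIKE so 'Mo%' is treated as a pattern

Corrected query:
SELECT id, product FROM orders WHERE product LIKE 'Mo%'

Result:
id | product
---+--------
1  | Mouse  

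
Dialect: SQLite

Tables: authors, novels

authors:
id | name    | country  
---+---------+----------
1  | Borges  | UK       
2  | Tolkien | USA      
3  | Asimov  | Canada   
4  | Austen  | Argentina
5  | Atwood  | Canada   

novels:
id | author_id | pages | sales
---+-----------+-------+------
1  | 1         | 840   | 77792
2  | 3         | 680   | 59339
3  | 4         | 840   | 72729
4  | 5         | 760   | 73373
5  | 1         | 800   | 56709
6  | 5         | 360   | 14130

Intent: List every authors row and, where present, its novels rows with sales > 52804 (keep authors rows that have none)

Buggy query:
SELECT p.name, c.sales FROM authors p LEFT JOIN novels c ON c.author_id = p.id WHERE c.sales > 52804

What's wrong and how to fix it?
Bug: Filtering c.sales in WHERE discards the NULL rows produced by LEFT JOIN, turning it into an inner join

Fix: Put 'c.sales > 52804' in the JOIN's ON clause instead of WHERE

Corrected query:
SELECT p.name, c.sales FROM authors p LEFT JOIN novels c ON c.author_id = p.id AND c.sales > 52804

Result:
name    | sales
--------+------
Borges  | 56709
Borges  | 77792
Tolkien | NULL 
Asimov  | 59339
Austen  | 72729
Atwood  | 73373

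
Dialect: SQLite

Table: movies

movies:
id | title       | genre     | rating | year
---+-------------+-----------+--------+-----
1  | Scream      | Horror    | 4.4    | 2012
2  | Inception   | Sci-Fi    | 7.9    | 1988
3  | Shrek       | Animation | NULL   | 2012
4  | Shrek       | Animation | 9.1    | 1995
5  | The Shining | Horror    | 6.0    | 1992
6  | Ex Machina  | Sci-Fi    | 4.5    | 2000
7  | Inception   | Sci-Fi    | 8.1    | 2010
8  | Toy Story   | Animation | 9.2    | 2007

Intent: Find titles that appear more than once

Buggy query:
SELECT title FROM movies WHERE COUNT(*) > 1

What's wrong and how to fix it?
Bug: COUNT(*) is an aggregate and cannot be used in WHERE

Fix: GROUP BY title, then filter groups with HAVING COUNT(*) > 1

Corrected query:
SELECT title FROM movies GROUP BY title HAVING COUNT(*) > 1

Result:
title    
---------
Inception
Shrek    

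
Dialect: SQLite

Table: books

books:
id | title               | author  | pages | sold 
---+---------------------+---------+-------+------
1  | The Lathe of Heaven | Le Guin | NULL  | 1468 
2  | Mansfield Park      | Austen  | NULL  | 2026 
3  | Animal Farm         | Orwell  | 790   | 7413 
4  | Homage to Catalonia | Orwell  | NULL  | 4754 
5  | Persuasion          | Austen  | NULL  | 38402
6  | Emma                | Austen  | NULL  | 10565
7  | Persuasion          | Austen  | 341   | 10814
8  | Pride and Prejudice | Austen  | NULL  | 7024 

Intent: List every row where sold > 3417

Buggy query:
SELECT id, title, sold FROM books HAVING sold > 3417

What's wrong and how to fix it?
Bug: HAVING filters the output of aggregation, but this query has no GROUP BY and no aggregate functions, so SQLite rejects it (HAVING clause on a non-aggregate query); the condition here is per row

Fix: Replace HAVING with WHERE since the condition applies to individual rows

Corrected query:
SELECT id, title, sold FROM books WHERE sold > 3417

Result:
id | title               | sold 
---+---------------------+------
3  | Animal Farm         | 7413 
4  | Homage to Catalonia | 4754 
5  | Persuasion          | 38402
6  | Emma                | 10565
7  | Persuasion          | 10814
8  | Pride and Prejudice | 7024 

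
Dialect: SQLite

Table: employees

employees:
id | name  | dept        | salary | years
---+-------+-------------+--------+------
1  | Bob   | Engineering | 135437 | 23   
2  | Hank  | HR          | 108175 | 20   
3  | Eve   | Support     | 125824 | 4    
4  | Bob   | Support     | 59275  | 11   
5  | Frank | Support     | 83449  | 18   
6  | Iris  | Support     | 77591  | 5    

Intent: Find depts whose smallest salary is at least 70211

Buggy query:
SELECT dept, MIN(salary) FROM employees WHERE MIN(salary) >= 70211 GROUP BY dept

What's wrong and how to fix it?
Bug: Aggregates like MIN are computed per group after WHERE runs

Fix: Use HAVING for the per-group MIN condition

Corrected query:
SELECT dept, MIN(salary) FROM employees GROUP BY dept HAVING MIN(salary) >= 70211

Result:
dept        | MIN(salary)
------------+------------
Engineering | 135437     
HR          | 108175     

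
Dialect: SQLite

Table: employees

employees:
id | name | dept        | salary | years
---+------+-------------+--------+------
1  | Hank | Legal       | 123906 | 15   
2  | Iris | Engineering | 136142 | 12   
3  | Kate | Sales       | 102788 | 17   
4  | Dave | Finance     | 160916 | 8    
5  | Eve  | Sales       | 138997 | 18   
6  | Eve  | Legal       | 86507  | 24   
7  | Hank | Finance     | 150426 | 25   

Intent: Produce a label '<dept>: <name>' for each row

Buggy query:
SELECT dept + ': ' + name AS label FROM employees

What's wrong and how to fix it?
Bug: SQLite uses || for string concatenation; + coerces text to numbers (yielding 0)

Fix: Use the || operator for string concatenation

Corrected query:
SELECT dept || ': ' || name AS label FROM employees

Result:
label            
-----------------
Legal: Hank      
Engineering: Iris
Sales: Kate      
Finance: Dave    
Sales: Eve       
Legal: Eve       
Finance: Hank    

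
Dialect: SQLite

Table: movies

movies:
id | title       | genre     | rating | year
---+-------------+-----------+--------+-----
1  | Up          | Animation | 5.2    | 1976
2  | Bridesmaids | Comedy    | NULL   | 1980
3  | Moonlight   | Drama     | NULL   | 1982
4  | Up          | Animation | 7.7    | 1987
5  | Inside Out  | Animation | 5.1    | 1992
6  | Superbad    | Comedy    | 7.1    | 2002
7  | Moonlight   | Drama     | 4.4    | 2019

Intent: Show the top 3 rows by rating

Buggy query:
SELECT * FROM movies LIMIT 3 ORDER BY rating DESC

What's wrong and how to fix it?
Bug: LIMIT must come after ORDER BY

Fix: Swap the clauses: ORDER BY first, then LIMIT

Corrected query:
SELECT * FROM movies ORDER BY rating DESC LIMIT 3

Result:
id | title    | genre     | rating | year
---+----------+-----------+--------+-----
4  | Up       | Animation | 7.7    | 1987
6  | Superbad | Comedy    | 7.1    | 2002
1  | Up       | Animation | 5.2    | 1976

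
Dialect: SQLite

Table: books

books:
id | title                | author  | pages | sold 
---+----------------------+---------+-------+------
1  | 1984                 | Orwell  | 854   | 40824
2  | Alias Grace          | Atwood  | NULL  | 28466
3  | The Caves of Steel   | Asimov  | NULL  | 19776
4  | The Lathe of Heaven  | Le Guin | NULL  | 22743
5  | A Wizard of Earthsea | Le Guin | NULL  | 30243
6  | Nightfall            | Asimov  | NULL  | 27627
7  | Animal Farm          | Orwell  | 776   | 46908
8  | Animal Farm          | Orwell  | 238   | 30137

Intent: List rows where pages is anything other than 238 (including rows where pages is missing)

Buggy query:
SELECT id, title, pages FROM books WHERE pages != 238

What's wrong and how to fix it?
Bug: Inequality against NULL is unknown, not true; rows with NULL are dropped

Fix: Add an explicit OR pages IS NULL to include the missing-value rows

Corrected query:
SELECT id, title, pages FROM books WHERE pages != 238 OR pages IS NULL

Result:
id | title                | pages
---+----------------------+------
1  | 1984                 | 854  
2  | Alias Grace          | NULL 
3  | The Caves of Steel   | NULL 
4  | The Lathe of Heaven  | NULL 
5  | A Wizard of Earthsea | NULL 
6  | Nightfall            | NULL 
7  | Animal Farm          | 776  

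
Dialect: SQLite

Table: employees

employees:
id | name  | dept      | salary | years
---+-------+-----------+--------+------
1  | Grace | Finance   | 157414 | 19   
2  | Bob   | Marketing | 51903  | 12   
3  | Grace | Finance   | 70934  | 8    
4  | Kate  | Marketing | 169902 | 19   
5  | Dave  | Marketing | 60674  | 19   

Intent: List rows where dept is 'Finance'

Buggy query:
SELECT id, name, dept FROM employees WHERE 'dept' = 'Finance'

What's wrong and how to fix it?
Bug: Single quotes denote string literals in SQL; the column name is being compared as a constant string

Fix: Reference the column as dept without single quotes

Corrected query:
SELECT id, name, dept FROM employees WHERE dept = 'Finance'

Result:
id | name  | dept   
---+-------+--------
1  | Grace | Finance
3  | Grace | Finance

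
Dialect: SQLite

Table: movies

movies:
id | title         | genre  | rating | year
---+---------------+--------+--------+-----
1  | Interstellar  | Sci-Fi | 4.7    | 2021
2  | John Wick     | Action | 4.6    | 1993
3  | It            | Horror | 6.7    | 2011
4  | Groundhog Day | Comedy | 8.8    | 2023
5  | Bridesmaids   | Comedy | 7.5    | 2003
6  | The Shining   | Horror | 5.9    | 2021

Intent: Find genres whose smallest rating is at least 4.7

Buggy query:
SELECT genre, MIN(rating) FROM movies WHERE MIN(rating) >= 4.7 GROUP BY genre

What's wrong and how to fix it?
Bug: Aggregates like MIN are computed per group after WHERE runs

Fix: Use HAVING for the per-group MIN condition

Corrected query:
SELECT genre, MIN(rating) FROM movies GROUP BY genre HAVING MIN(rating) >= 4.7

Result:
genre  | MIN(rating)
-------+------------
Comedy | 7.5        
Horror | 5.9        
Sci-Fi | 4.7        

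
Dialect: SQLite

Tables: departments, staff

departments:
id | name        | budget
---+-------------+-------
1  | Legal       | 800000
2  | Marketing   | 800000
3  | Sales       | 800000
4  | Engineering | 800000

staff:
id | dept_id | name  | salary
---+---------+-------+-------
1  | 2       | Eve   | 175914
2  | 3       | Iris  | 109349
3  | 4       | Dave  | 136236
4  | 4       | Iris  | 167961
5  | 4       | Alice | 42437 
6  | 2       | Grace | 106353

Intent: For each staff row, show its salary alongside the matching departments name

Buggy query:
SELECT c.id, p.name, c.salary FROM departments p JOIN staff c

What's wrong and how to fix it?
Bug: Missing join condition: each staff row is matched to all departments rows instead of just its own

Fix: Add ON c.dept_id = p.id to the JOIN

Corrected query:
SELECT c.id, p.name, c.salary FROM departments p JOIN staff c ON c.dept_id = p.id

Result:
id | name        | salary
---+-------------+-------
1  | Marketing   | 175914
2  | Sales       | 109349
3  | Engineering | 136236
4  | Engineering | 167961
5  | Engineering | 42437 
6  | Marketing   | 106353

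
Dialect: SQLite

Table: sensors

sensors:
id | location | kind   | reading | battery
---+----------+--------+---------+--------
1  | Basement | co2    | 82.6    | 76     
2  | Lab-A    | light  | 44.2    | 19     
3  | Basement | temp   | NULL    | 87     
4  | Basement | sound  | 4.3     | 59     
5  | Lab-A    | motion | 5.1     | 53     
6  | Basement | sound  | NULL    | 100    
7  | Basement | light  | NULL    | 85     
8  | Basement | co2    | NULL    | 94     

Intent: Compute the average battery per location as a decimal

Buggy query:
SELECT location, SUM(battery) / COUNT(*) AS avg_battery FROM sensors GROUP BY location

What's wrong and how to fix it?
Bug: SUM(battery) and COUNT(*) are both integers; the division truncates the fractional part

Fix: Multiply by 1.0 (or CAST to REAL) to force floating-point division

Corrected query:
SELECT location, SUM(battery) * 1.0 / COUNT(*) AS avg_battery FROM sensors GROUP BY location

Result:
location | avg_battery
---------+------------
Basement | 83.5       
Lab-A    | 36         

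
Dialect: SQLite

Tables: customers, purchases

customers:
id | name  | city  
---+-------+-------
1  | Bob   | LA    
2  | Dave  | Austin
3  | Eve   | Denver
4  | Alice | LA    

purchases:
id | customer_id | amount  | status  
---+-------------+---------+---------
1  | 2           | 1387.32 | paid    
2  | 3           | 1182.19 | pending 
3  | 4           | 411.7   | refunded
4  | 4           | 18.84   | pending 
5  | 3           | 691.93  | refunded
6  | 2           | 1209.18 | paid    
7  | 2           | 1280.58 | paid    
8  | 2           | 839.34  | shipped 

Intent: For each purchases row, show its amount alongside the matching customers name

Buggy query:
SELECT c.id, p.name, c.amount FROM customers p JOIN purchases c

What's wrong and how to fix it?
Bug: Missing join condition: each purchases row is matched to all customers rows instead of just its own

Fix: Specify the join condition linking the foreign key to the parent id

Corrected query:
SELECT c.id, p.name, c.amount FROM customers p JOIN purchases c ON c.customer_id = p.id

Result:
id | name  | amount 
---+-------+--------
1  | Dave  | 1387.32
2  | Eve   | 1182.19
3  | Alice | 411.7  
4  | Alice | 18.84  
5  | Eve   | 691.93 
6  | Dave  | 1209.18
7  | Dave  | 1280.58
8  | Dave  | 839.34 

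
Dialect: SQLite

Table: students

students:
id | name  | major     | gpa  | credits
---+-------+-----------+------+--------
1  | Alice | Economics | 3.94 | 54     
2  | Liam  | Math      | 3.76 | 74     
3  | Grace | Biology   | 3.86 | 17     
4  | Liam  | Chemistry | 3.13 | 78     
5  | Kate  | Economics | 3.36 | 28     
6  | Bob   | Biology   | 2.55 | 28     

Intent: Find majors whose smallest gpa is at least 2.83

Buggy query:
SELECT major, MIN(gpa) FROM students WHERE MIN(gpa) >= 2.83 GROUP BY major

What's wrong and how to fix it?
Bug: MIN() in WHERE is a misuse of aggregate

Fix: Replace WHERE with HAVING after the GROUP BY

Corrected query:
SELECT major, MIN(gpa) FROM students GROUP BY major HAVING MIN(gpa) >= 2.83

Result:
major     | MIN(gpa)
----------+---------
Chemistry | 3.13    
Economics | 3.36    
Math      | 3.76    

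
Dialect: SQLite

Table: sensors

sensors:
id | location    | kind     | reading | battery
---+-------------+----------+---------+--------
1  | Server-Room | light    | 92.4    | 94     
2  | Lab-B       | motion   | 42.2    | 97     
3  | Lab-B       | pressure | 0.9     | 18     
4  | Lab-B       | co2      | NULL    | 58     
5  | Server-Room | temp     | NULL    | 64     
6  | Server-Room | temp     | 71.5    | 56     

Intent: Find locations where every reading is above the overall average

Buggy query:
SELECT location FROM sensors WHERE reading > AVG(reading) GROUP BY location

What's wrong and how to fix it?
Bug: WHERE evaluates per row before aggregation, so AVG() is unavailable

Fix: Compute the overall average in a scalar subquery and compare each group's MIN against it in HAVING

Corrected query:
SELECT location FROM sensors GROUP BY location HAVING MIN(reading) > (SELECT AVG(reading) FROM sensors)

Result:
location   
-----------
Server-Room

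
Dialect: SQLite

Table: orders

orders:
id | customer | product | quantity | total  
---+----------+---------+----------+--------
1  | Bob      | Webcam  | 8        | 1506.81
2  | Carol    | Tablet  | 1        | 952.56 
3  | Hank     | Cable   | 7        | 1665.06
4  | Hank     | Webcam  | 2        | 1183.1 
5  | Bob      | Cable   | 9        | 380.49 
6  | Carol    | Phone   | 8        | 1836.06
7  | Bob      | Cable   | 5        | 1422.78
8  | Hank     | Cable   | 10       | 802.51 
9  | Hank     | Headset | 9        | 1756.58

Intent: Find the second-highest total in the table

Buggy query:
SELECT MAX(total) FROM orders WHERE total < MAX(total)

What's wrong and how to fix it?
Bug: The inner MAX is an aggregate inside WHERE, which is not allowed

Fix: Compute the overall MAX in a subquery, then take MAX of rows below it

Corrected query:
SELECT MAX(total) FROM orders WHERE total < (SELECT MAX(total) FROM orders)

Result:
MAX(total)
----------
1756.58   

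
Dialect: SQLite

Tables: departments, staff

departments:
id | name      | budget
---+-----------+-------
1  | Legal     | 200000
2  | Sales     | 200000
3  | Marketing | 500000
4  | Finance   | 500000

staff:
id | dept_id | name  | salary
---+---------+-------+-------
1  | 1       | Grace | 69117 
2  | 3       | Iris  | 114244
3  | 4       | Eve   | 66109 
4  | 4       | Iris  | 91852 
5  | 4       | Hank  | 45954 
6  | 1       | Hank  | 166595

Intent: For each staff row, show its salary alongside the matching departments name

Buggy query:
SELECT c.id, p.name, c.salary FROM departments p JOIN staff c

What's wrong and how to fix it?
Bug: Missing join condition: each staff row is matched to all departments rows instead of just its own

Fix: Specify the join condition linking the foreign key to the parent id

Corrected query:
SELECT c.id, p.name, c.salary FROM departments p JOIN staff c ON c.dept_id = p.id

Result:
id | name      | salary
---+-----------+-------
1  | Legal     | 69117 
2  | Marketing | 114244
3  | Finance   | 66109 
4  | Finance   | 91852 
5  | Finance   | 45954 
6  | Legal     | 166595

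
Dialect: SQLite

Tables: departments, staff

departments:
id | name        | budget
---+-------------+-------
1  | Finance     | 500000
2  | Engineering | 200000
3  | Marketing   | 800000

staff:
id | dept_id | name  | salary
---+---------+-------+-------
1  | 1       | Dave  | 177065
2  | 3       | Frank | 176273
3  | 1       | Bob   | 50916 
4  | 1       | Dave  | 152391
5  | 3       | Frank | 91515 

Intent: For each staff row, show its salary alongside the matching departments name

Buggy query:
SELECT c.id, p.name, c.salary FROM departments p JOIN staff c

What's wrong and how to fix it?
Bug: Missing join condition: each staff row is matched to all departments rows instead of just its own

Fix: Specify the join condition linking the foreign key to the parent id

Corrected query:
SELECT c.id, p.name, c.salary FROM departments p JOIN staff c ON c.dept_id = p.id

Result:
id | name      | salary
---+-----------+-------
1  | Finance   | 177065
2  | Marketing | 176273
3  | Finance   | 50916 
4  | Finance   | 152391
5  | Marketing | 91515 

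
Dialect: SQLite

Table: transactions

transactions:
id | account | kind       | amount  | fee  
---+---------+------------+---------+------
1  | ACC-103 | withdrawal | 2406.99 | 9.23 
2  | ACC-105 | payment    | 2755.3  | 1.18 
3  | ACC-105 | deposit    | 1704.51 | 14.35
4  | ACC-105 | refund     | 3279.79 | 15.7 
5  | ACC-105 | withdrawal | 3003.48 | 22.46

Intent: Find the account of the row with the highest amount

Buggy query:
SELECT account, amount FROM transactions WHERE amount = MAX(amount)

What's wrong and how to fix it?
Bug: MAX(amount) is an aggregate and cannot be used directly in WHERE

Fix: Use a subquery: WHERE amount = (SELECT MAX(amount) FROM transactions)

Corrected query:
SELECT account, amount FROM transactions WHERE amount = (SELECT MAX(amount) FROM transactions)

Result:
account | amount 
--------+--------
ACC-105 | 3279.79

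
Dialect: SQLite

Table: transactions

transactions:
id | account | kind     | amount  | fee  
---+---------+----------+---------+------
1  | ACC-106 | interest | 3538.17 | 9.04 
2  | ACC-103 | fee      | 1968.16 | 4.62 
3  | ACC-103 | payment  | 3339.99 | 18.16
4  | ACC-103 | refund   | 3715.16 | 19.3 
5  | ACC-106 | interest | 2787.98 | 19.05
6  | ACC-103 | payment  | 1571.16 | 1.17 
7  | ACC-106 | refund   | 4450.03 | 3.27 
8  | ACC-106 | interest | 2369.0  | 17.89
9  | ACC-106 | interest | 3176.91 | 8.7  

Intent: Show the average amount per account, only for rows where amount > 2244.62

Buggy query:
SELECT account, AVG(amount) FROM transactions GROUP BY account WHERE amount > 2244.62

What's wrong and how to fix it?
Bug: WHERE cannot follow GROUP BY

Fix: Move the WHERE clause before GROUP BY

Corrected query:
SELECT account, AVG(amount) FROM transactions WHERE amount > 2244.62 GROUP BY account

Result:
account | AVG(amount)
--------+------------
ACC-103 | 3527.575   
ACC-106 | 3264.418   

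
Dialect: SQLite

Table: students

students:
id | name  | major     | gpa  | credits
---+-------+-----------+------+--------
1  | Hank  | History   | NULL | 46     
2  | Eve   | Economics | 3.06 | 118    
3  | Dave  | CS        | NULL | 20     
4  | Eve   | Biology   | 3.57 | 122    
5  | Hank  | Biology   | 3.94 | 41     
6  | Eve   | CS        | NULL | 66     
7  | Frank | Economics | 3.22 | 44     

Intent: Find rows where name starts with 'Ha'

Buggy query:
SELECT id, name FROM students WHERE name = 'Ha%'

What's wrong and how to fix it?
Bug: '=' compares the literal string including the % character; pattern matching needs LIKE

Fix: Use LIKE for wildcard pattern matching

Corrected query:
SELECT id, name FROM students WHERE name LIKE 'Ha%'

Result:
id | name
---+-----
1  | Hank
5  | Hank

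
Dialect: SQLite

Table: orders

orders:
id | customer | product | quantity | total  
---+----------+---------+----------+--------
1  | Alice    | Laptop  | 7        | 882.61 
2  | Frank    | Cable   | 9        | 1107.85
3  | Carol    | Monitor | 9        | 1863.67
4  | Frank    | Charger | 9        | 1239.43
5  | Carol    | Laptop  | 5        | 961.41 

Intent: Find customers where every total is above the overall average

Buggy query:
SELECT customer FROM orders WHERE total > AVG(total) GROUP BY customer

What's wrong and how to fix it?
Bug: WHERE evaluates per row before aggregation, so AVG() is unavailable

Fix: Compute the overall average in a scalar subquery and compare each group's MIN against it in HAVING

Corrected query:
SELECT customer FROM orders GROUP BY customer HAVING MIN(total) > (SELECT AVG(total) FROM orders)

Result:
(no rows)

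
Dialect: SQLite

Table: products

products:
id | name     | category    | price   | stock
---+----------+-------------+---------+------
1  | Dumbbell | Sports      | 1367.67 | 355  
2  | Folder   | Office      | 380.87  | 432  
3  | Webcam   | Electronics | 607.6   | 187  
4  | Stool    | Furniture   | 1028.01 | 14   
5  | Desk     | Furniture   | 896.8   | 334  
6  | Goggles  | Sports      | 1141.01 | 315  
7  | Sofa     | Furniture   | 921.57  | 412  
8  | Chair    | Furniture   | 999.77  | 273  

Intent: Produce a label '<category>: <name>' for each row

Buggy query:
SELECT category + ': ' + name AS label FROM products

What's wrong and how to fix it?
Bug: '+' is numeric addition; on text columns SQLite converts them to 0 instead of concatenating

Fix: Replace + with || to concatenate text

Corrected query:
SELECT category || ': ' || name AS label FROM products

Result:
label              
-------------------
Sports: Dumbbell   
Office: Folder     
Electronics: Webcam
Furniture: Stool   
Furniture: Desk    
Sports: Goggles    
Furniture: Sofa    
Furniture: Chair   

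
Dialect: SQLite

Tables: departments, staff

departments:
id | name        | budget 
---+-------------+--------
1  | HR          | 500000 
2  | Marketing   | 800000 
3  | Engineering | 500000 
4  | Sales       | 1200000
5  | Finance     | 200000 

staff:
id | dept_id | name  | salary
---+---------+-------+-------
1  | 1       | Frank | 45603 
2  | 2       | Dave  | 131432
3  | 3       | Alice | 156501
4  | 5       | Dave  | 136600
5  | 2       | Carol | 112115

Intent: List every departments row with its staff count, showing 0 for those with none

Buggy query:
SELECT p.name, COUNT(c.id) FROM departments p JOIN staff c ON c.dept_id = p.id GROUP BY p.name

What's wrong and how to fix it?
Bug: An inner join excludes parents with zero children

Fix: Use LEFT JOIN so parents without children still appear (COUNT(c.id) gives 0)

Corrected query:
SELECT p.name, COUNT(c.id) FROM departments p LEFT JOIN staff c ON c.dept_id = p.id GROUP BY p.name

Result:
name        | COUNT(c.id)
------------+------------
Engineering | 1          
Finance     | 1          
HR          | 1          
Marketing   | 2          
Sales       | 0          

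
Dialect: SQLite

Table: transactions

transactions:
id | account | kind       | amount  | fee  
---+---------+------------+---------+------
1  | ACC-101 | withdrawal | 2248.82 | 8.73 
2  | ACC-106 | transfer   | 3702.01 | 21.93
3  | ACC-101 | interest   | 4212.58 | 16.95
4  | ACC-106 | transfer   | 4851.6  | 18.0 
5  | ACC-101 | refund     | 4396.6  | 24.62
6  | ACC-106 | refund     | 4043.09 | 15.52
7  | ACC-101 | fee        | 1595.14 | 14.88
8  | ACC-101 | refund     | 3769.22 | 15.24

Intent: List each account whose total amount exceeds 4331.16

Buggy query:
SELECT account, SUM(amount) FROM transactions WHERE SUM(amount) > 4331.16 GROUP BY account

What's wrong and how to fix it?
Bug: SUM(amount) is an aggregate, but WHERE filters rows before aggregation

Fix: Move the aggregate condition to a HAVING clause

Corrected query:
SELECT account, SUM(amount) FROM transactions GROUP BY account HAVING SUM(amount) > 4331.16

Result:
account | SUM(amount)
--------+------------
ACC-101 | 16222.36   
ACC-106 | 12596.7    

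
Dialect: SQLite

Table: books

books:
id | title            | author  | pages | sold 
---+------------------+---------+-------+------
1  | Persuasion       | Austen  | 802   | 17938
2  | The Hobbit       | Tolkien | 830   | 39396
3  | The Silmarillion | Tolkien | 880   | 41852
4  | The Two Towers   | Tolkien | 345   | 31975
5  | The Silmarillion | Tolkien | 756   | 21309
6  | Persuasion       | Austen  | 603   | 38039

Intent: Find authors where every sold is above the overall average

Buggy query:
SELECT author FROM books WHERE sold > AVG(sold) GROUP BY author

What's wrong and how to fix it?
Bug: AVG() is an aggregate; it can't sit directly in WHERE

Fix: Use a subquery for AVG and a HAVING MIN(...) filter so the condition holds for every row in the group

Corrected query:
SELECT author FROM books GROUP BY author HAVING MIN(sold) > (SELECT AVG(sold) FROM books)

Result:
(no rows)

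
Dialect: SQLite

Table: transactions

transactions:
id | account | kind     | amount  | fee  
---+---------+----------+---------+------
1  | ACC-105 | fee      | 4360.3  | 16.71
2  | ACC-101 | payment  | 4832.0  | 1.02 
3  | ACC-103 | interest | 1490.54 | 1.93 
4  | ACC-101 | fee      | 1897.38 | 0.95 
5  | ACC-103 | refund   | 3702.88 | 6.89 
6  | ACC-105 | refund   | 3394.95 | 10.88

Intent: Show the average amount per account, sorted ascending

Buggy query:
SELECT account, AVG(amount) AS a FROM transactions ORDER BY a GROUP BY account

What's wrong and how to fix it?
Bug: ORDER BY appears before GROUP BY; SQL clause order requires GROUP BY first

Fix: Reorder: SELECT … FROM … GROUP BY … ORDER BY …

Corrected query:
SELECT account, AVG(amount) AS a FROM transactions GROUP BY account ORDER BY a

Result:
account | a       
--------+---------
ACC-103 | 2596.71 
ACC-101 | 3364.69 
ACC-105 | 3877.625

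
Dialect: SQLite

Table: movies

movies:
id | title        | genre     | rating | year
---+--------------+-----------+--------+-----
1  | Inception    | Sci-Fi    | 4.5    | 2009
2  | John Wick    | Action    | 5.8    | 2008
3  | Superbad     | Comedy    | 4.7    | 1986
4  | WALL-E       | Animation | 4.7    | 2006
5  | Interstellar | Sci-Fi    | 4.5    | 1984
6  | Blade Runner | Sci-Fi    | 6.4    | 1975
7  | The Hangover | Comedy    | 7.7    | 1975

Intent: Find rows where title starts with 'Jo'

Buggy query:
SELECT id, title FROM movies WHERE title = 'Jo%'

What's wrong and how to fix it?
Bug: '=' compares the literal string including the % character; pattern matching needs LIKE

Fix: Use LIKE for wildcard pattern matching

Corrected query:
SELECT id, title FROM movies WHERE title LIKE 'Jo%'

Result:
id | title    
---+----------
2  | John Wick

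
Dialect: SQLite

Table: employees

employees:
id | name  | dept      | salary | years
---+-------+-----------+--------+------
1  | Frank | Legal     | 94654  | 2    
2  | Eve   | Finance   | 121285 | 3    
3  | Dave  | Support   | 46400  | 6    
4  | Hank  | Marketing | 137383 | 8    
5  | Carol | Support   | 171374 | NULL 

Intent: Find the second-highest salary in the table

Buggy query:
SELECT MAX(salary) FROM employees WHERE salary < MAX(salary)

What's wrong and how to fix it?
Bug: The inner MAX is an aggregate inside WHERE, which is not allowed

Fix: Compute the overall MAX in a subquery, then take MAX of rows below it

Corrected query:
SELECT MAX(salary) FROM employees WHERE salary < (SELECT MAX(salary) FROM employees)

Result:
MAX(salary)
-----------
137383     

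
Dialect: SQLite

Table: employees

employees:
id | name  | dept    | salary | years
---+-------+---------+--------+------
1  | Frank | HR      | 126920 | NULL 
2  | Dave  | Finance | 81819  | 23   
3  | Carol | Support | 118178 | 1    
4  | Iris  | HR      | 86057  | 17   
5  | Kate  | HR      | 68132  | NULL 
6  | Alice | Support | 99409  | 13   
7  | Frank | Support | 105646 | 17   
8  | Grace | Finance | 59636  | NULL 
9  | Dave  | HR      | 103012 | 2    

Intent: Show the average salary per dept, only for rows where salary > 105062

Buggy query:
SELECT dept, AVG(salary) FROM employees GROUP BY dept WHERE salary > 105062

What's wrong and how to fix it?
Bug: Row-level WHERE must come before GROUP BY in the clause order

Fix: Move the WHERE clause before GROUP BY

Corrected query:
SELECT dept, AVG(salary) FROM employees WHERE salary > 105062 GROUP BY dept

Result:
dept    | AVG(salary)
--------+------------
HR      | 126920     
Support | 111912     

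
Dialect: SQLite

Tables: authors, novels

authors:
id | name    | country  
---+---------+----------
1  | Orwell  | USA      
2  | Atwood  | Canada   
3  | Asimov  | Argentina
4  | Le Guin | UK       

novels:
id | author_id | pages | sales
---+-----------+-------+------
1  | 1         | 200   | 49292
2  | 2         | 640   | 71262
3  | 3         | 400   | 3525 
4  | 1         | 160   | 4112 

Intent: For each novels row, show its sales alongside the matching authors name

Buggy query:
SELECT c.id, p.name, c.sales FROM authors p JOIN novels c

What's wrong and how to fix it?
Bug: JOIN with no ON clause produces a cartesian product; every novels row pairs with every authors row

Fix: Add ON c.author_id = p.id to the JOIN

Corrected query:
SELECT c.id, p.name, c.sales FROM authors p JOIN novels c ON c.author_id = p.id

Result:
id | name   | sales
---+--------+------
1  | Orwell | 49292
2  | Atwood | 71262
3  | Asimov | 3525 
4  | Orwell | 4112 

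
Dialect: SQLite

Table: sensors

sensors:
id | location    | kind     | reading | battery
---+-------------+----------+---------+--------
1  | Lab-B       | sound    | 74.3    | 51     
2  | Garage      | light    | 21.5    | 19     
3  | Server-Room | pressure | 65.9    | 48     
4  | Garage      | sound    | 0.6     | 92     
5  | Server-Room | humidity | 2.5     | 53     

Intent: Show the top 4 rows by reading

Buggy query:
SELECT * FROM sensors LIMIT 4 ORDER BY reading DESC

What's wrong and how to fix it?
Bug: ORDER BY cannot follow LIMIT; LIMIT is the final clause

Fix: Swap the clauses: ORDER BY first, then LIMIT

Corrected query:
SELECT * FROM sensors ORDER BY reading DESC LIMIT 4

Result:
id | location    | kind     | reading | battery
---+-------------+----------+---------+--------
1  | Lab-B       | sound    | 74.3    | 51     
3  | Server-Room | pressure | 65.9    | 48     
2  | Garage      | light    | 21.5    | 19     
5  | Server-Room | humidity | 2.5     | 53     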